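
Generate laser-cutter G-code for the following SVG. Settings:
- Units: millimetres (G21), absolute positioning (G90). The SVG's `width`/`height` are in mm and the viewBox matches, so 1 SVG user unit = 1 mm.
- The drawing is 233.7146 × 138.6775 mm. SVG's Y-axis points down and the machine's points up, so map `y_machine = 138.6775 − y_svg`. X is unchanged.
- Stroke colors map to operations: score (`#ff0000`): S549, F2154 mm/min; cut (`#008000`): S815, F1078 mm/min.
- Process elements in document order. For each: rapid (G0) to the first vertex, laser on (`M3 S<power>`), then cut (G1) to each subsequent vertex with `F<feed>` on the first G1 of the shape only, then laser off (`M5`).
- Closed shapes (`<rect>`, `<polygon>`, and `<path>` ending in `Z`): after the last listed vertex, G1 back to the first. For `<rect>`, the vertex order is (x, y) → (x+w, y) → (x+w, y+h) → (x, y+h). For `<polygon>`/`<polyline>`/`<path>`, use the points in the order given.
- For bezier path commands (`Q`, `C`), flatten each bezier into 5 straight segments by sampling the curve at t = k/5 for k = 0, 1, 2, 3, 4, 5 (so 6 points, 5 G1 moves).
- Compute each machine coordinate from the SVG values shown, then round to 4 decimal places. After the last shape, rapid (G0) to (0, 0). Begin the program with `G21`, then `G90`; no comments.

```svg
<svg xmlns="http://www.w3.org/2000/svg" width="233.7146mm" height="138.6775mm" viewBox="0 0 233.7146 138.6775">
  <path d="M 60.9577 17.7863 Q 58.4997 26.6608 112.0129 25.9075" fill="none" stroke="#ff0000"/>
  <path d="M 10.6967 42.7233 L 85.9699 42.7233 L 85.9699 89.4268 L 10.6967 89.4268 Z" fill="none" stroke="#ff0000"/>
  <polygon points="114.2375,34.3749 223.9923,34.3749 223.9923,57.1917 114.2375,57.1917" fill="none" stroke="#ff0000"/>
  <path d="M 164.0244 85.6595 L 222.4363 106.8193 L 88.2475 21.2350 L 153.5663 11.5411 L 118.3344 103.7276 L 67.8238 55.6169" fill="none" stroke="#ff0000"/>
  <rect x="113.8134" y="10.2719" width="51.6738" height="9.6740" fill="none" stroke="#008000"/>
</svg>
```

Since the viewBox matches the mm dimensions, user units are millimetres directly. The only transform is the Y-flip y_m = 138.6775 − y_svg.

Shape 1 is a quadratic bezier drawn with `<path>`. Its stroke #ff0000 means score at S549, F2154. After flipping Y the toolpath is (60.9577,120.8912) → (62.2133,117.7265) → (67.9467,115.3320) → (78.1577,113.7078) → (92.8465,112.8538) → (112.0129,112.7700).

Shape 2 is a rectangle drawn with `<path>`. Its stroke #ff0000 means score at S549, F2154. After flipping Y the toolpath is (10.6967,95.9542) → (85.9699,95.9542) → (85.9699,49.2507) → (10.6967,49.2507) → (10.6967,95.9542), returning to the start.

Shape 3 is a rectangle drawn with `<polygon>`. Its stroke #ff0000 means score at S549, F2154. After flipping Y the toolpath is (114.2375,104.3026) → (223.9923,104.3026) → (223.9923,81.4858) → (114.2375,81.4858) → (114.2375,104.3026), returning to the start.

Shape 4 is a open polyline drawn with `<path>`. Its stroke #ff0000 means score at S549, F2154. After flipping Y the toolpath is (164.0244,53.0180) → (222.4363,31.8582) → (88.2475,117.4425) → (153.5663,127.1364) → (118.3344,34.9499) → (67.8238,83.0606).

Shape 5 is a rectangle drawn with `<rect>`. Its stroke #008000 means cut at S815, F1078. After flipping Y the toolpath is (113.8134,128.4056) → (165.4872,128.4056) → (165.4872,118.7316) → (113.8134,118.7316) → (113.8134,128.4056), returning to the start.

G21
G90
G0 X60.9577 Y120.8912
M3 S549
G1 X62.2133 Y117.7265 F2154
G1 X67.9467 Y115.3320
G1 X78.1577 Y113.7078
G1 X92.8465 Y112.8538
G1 X112.0129 Y112.7700
M5
G0 X10.6967 Y95.9542
M3 S549
G1 X85.9699 Y95.9542 F2154
G1 X85.9699 Y49.2507
G1 X10.6967 Y49.2507
G1 X10.6967 Y95.9542
M5
G0 X114.2375 Y104.3026
M3 S549
G1 X223.9923 Y104.3026 F2154
G1 X223.9923 Y81.4858
G1 X114.2375 Y81.4858
G1 X114.2375 Y104.3026
M5
G0 X164.0244 Y53.0180
M3 S549
G1 X222.4363 Y31.8582 F2154
G1 X88.2475 Y117.4425
G1 X153.5663 Y127.1364
G1 X118.3344 Y34.9499
G1 X67.8238 Y83.0606
M5
G0 X113.8134 Y128.4056
M3 S815
G1 X165.4872 Y128.4056 F1078
G1 X165.4872 Y118.7316
G1 X113.8134 Y118.7316
G1 X113.8134 Y128.4056
M5
G0 X0.0000 Y0.0000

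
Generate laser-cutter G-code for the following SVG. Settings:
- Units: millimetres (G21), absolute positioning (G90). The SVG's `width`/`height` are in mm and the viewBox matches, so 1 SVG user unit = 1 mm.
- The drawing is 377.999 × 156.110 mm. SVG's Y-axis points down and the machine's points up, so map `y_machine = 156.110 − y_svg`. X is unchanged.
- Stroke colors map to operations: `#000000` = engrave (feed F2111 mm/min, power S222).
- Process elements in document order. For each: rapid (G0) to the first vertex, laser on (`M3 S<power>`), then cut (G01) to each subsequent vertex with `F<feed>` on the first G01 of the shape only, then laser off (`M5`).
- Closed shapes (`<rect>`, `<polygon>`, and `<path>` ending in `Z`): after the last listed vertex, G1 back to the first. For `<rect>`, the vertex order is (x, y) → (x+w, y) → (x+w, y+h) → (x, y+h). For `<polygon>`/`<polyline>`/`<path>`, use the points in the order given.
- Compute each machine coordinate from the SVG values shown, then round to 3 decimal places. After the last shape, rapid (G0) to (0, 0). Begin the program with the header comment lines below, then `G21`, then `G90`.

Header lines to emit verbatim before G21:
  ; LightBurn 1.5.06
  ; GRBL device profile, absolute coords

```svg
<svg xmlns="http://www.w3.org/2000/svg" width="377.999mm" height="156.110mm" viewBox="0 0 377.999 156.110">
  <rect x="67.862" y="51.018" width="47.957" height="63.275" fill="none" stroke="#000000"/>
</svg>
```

1 u = 1 mm; y_m = 156.110 − y.

[1] `<rect>` rectangle, #000000→engrave S222 F2111: (67.862,105.092) → (115.819,105.092) → (115.819,41.817) → (67.862,41.817) → (67.862,105.092) (closed)

; LightBurn 1.5.06
; GRBL device profile, absolute coords
G21
G90
G0 X67.862 Y105.092
M3 S222
G01 X115.819 Y105.092 F2111
G01 X115.819 Y41.817
G01 X67.862 Y41.817
G01 X67.862 Y105.092
M5
G0 X0.000 Y0.000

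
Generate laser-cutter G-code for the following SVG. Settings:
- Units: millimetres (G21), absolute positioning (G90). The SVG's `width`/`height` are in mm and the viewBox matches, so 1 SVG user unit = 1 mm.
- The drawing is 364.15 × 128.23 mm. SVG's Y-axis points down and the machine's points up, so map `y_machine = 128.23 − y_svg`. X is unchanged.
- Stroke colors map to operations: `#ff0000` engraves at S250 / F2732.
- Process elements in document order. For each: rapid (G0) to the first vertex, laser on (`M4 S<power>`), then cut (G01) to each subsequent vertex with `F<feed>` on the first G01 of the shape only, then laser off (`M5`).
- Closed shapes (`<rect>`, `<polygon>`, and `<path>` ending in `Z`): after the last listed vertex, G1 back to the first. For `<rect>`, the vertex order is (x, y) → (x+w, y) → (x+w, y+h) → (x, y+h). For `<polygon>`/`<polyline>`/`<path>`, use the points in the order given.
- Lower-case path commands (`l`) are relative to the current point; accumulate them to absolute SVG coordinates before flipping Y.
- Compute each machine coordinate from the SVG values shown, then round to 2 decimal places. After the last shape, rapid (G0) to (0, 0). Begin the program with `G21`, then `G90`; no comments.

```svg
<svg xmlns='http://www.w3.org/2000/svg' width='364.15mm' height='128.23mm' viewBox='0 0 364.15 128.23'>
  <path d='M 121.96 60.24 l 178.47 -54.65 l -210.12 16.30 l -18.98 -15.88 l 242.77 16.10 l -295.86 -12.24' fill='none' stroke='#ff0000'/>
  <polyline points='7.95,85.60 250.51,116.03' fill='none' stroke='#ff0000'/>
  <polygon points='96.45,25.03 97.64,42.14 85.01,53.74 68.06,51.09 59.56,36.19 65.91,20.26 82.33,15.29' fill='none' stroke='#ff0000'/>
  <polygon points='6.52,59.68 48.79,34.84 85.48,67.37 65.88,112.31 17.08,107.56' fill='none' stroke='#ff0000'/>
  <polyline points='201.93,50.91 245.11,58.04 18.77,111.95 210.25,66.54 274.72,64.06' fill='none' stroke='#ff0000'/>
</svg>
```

Since the viewBox matches the mm dimensions, user units are millimetres directly. The only transform is the Y-flip y_m = 128.23 − y_svg.

Shape 1 is a open polyline drawn with `<path>`. Its stroke #ff0000 means engrave at S250, F2732. After flipping Y the toolpath is (121.96,67.99) → (300.43,122.64) → (90.31,106.34) → (71.33,122.22) → (314.10,106.12) → (18.24,118.36).

Shape 2 is a line segment drawn with `<polyline>`. Its stroke #ff0000 means engrave at S250, F2732. After flipping Y the toolpath is (7.95,42.63) → (250.51,12.20).

Shape 3 is a regular polygon drawn with `<polygon>`. Its stroke #ff0000 means engrave at S250, F2732. After flipping Y the toolpath is (96.45,103.20) → (97.64,86.09) → (85.01,74.49) → (68.06,77.14) → (59.56,92.04) → (65.91,107.97) → (82.33,112.94) → (96.45,103.20), returning to the start.

Shape 4 is a regular polygon drawn with `<polygon>`. Its stroke #ff0000 means engrave at S250, F2732. After flipping Y the toolpath is (6.52,68.55) → (48.79,93.39) → (85.48,60.86) → (65.88,15.92) → (17.08,20.67) → (6.52,68.55), returning to the start.

Shape 5 is a open polyline drawn with `<polyline>`. Its stroke #ff0000 means engrave at S250, F2732. After flipping Y the toolpath is (201.93,77.32) → (245.11,70.19) → (18.77,16.28) → (210.25,61.69) → (274.72,64.17).

G21
G90
G0 X121.96 Y67.99
M4 S250
G01 X300.43 Y122.64 F2732
G01 X90.31 Y106.34
G01 X71.33 Y122.22
G01 X314.10 Y106.12
G01 X18.24 Y118.36
M5
G0 X7.95 Y42.63
M4 S250
G01 X250.51 Y12.20 F2732
M5
G0 X96.45 Y103.20
M4 S250
G01 X97.64 Y86.09 F2732
G01 X85.01 Y74.49
G01 X68.06 Y77.14
G01 X59.56 Y92.04
G01 X65.91 Y107.97
G01 X82.33 Y112.94
G01 X96.45 Y103.20
M5
G0 X6.52 Y68.55
M4 S250
G01 X48.79 Y93.39 F2732
G01 X85.48 Y60.86
G01 X65.88 Y15.92
G01 X17.08 Y20.67
G01 X6.52 Y68.55
M5
G0 X201.93 Y77.32
M4 S250
G01 X245.11 Y70.19 F2732
G01 X18.77 Y16.28
G01 X210.25 Y61.69
G01 X274.72 Y64.17
M5
G0 X0.00 Y0.00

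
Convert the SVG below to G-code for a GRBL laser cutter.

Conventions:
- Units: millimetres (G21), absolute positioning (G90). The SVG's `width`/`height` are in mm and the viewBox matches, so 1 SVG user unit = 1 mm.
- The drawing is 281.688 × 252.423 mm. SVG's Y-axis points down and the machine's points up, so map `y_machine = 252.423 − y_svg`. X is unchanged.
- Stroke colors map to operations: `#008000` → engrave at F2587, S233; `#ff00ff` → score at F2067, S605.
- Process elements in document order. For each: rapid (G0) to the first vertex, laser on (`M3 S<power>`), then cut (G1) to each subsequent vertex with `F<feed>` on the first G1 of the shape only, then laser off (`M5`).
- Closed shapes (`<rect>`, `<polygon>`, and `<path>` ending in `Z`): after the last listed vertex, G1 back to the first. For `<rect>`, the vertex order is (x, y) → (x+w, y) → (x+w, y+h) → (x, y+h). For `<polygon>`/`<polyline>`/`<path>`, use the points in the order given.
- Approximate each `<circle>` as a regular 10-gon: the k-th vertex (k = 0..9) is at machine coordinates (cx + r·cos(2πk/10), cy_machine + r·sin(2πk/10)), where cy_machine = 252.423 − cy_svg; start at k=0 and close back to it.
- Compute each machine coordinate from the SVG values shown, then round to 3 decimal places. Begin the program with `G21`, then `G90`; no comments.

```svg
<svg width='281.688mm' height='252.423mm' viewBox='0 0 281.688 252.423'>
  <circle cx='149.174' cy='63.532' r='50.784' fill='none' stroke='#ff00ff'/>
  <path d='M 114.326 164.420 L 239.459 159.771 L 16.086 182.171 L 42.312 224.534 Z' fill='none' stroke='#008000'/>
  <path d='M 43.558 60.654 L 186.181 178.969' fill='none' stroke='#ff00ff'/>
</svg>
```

G21
G90
G0 X199.958 Y188.891
M3 S605
G1 X190.259 Y218.741 F2067
G1 X164.867 Y237.189
G1 X133.481 Y237.189
G1 X108.089 Y218.741
G1 X98.390 Y188.891
G1 X108.089 Y159.041
G1 X133.481 Y140.593
G1 X164.867 Y140.593
G1 X190.259 Y159.041
G1 X199.958 Y188.891
M5
G0 X114.326 Y88.003
M3 S233
G1 X239.459 Y92.652 F2587
G1 X16.086 Y70.252
G1 X42.312 Y27.889
G1 X114.326 Y88.003
M5
G0 X43.558 Y191.769
M3 S605
G1 X186.181 Y73.454 F2067
M5

viewBox `0 0 281.688 252.423` with mm width/height → 1 unit = 1 mm. Flip: y_m = 252.423 − y_svg.

**Shape 1** — `<circle>` circle, stroke `#ff00ff` → score (S605, F2067). Machine vertices: (199.958,188.891) → (190.259,218.741) → (164.867,237.189) → (133.481,237.189) → (108.089,218.741) → (98.390,188.891) → (108.089,159.041) → (133.481,140.593) → (164.867,140.593) → (190.259,159.041) → (199.958,188.891). Closed: final G1 returns to the first vertex.

**Shape 2** — `<path>` closed polygon, stroke `#008000` → engrave (S233, F2587). Machine vertices: (114.326,88.003) → (239.459,92.652) → (16.086,70.252) → (42.312,27.889) → (114.326,88.003). Closed: final G1 returns to the first vertex.

**Shape 3** — `<path>` line segment, stroke `#ff00ff` → score (S605, F2067). Machine vertices: (43.558,191.769) → (186.181,73.454). Open path.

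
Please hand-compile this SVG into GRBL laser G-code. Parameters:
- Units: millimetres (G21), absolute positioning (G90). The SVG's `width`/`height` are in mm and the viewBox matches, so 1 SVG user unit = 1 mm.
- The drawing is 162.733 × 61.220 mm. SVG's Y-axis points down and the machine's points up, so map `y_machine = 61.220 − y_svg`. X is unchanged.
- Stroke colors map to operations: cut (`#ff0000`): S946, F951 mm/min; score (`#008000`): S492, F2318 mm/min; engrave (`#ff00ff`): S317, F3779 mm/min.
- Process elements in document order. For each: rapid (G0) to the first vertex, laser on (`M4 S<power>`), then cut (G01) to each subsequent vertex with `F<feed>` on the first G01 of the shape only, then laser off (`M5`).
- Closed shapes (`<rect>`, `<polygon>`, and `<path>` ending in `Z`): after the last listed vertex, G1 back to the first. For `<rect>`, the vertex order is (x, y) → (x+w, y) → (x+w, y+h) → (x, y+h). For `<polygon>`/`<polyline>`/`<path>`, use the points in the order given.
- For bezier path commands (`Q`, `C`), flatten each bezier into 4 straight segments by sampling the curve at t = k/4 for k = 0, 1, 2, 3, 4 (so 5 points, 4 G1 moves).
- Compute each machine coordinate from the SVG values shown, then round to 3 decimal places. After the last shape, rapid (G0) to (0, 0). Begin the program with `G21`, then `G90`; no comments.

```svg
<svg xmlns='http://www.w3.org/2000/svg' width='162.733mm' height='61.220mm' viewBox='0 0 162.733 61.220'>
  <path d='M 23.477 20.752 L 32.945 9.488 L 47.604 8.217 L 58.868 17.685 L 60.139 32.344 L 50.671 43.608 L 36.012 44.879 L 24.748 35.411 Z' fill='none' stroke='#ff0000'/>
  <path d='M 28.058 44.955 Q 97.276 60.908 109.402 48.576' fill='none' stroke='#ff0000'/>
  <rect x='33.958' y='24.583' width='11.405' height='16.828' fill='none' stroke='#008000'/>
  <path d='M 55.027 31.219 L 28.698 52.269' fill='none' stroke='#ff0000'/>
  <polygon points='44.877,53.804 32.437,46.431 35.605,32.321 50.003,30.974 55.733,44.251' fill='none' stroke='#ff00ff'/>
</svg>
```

G21
G90
G0 X23.477 Y40.468
M4 S946
G01 X32.945 Y51.732 F951
G01 X47.604 Y53.003
G01 X58.868 Y43.535
G01 X60.139 Y28.876
G01 X50.671 Y17.612
G01 X36.012 Y16.341
G01 X24.748 Y25.809
G01 X23.477 Y40.468
M5
G0 X28.058 Y16.265
M4 S946
G01 X59.099 Y10.056 F951
G01 X83.003 Y7.383
G01 X99.771 Y8.246
G01 X109.402 Y12.644
M5
G0 X33.958 Y36.637
M4 S492
G01 X45.363 Y36.637 F2318
G01 X45.363 Y19.809
G01 X33.958 Y19.809
G01 X33.958 Y36.637
M5
G0 X55.027 Y30.001
M4 S946
G01 X28.698 Y8.951 F951
M5
G0 X44.877 Y7.416
M4 S317
G01 X32.437 Y14.789 F3779
G01 X35.605 Y28.899
G01 X50.003 Y30.246
G01 X55.733 Y16.969
G01 X44.877 Y7.416
M5
G0 X0.000 Y0.000

Since the viewBox matches the mm dimensions, user units are millimetres directly. The only transform is the Y-flip y_m = 61.220 − y_svg.

Shape 1 is a regular polygon drawn with `<path>`. Its stroke #ff0000 means cut at S946, F951. After flipping Y the toolpath is (23.477,40.468) → (32.945,51.732) → (47.604,53.003) → (58.868,43.535) → (60.139,28.876) → (50.671,17.612) → (36.012,16.341) → (24.748,25.809) → (23.477,40.468), returning to the start.

Shape 2 is a quadratic bezier drawn with `<path>`. Its stroke #ff0000 means cut at S946, F951. After flipping Y the toolpath is (28.058,16.265) → (59.099,10.056) → (83.003,7.383) → (99.771,8.246) → (109.402,12.644).

Shape 3 is a rectangle drawn with `<rect>`. Its stroke #008000 means score at S492, F2318. After flipping Y the toolpath is (33.958,36.637) → (45.363,36.637) → (45.363,19.809) → (33.958,19.809) → (33.958,36.637), returning to the start.

Shape 4 is a line segment drawn with `<path>`. Its stroke #ff0000 means cut at S946, F951. After flipping Y the toolpath is (55.027,30.001) → (28.698,8.951).

Shape 5 is a regular polygon drawn with `<polygon>`. Its stroke #ff00ff means engrave at S317, F3779. After flipping Y the toolpath is (44.877,7.416) → (32.437,14.789) → (35.605,28.899) → (50.003,30.246) → (55.733,16.969) → (44.877,7.416), returning to the start.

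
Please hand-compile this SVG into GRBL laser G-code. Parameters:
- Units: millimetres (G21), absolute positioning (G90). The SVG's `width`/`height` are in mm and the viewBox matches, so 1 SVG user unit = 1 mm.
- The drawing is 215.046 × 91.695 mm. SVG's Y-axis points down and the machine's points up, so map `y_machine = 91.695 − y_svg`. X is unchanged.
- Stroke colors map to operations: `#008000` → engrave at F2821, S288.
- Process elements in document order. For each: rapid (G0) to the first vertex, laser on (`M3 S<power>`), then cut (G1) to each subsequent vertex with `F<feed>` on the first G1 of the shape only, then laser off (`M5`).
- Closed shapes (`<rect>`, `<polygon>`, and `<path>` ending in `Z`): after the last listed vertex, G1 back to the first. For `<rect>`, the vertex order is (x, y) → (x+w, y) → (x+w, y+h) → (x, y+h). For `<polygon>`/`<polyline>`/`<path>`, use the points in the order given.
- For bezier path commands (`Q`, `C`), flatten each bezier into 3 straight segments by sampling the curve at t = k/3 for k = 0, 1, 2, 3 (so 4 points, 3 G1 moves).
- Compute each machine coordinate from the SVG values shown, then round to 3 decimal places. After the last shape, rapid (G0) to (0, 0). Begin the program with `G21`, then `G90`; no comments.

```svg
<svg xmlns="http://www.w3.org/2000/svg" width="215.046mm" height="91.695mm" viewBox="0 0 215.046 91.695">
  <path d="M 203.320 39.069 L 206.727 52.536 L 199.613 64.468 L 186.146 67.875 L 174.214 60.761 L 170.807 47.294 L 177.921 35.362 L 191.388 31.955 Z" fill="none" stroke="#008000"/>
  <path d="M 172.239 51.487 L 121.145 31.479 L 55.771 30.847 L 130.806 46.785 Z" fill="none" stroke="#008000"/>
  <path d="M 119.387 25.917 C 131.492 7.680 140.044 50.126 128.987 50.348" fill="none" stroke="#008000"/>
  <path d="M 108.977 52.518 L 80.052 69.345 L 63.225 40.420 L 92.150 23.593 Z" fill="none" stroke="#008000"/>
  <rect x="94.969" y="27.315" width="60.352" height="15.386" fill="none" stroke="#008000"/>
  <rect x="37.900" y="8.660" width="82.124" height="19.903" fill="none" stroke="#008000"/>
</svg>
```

Since the viewBox matches the mm dimensions, user units are millimetres directly. The only transform is the Y-flip y_m = 91.695 − y_svg.

Shape 1 is a regular polygon drawn with `<path>`. Its stroke #008000 means engrave at S288, F2821. After flipping Y the toolpath is (203.320,52.626) → (206.727,39.159) → (199.613,27.227) → (186.146,23.820) → (174.214,30.934) → (170.807,44.401) → (177.921,56.333) → (191.388,59.740) → (203.320,52.626), returning to the start.

Shape 2 is a closed polygon drawn with `<path>`. Its stroke #008000 means engrave at S288, F2821. After flipping Y the toolpath is (172.239,40.208) → (121.145,60.216) → (55.771,60.848) → (130.806,44.910) → (172.239,40.208), returning to the start.

Shape 3 is a cubic bezier drawn with `<path>`. Its stroke #008000 means engrave at S288, F2821. After flipping Y the toolpath is (119.387,65.778) → (129.713,67.599) → (134.102,51.832) → (128.987,41.347).

Shape 4 is a regular polygon drawn with `<path>`. Its stroke #008000 means engrave at S288, F2821. After flipping Y the toolpath is (108.977,39.177) → (80.052,22.350) → (63.225,51.275) → (92.150,68.102) → (108.977,39.177), returning to the start.

Shape 5 is a rectangle drawn with `<rect>`. Its stroke #008000 means engrave at S288, F2821. After flipping Y the toolpath is (94.969,64.380) → (155.321,64.380) → (155.321,48.994) → (94.969,48.994) → (94.969,64.380), returning to the start.

Shape 6 is a rectangle drawn with `<rect>`. Its stroke #008000 means engrave at S288, F2821. After flipping Y the toolpath is (37.900,83.035) → (120.024,83.035) → (120.024,63.132) → (37.900,63.132) → (37.900,83.035), returning to the start.

G21
G90
G0 X203.320 Y52.626
M3 S288
G1 X206.727 Y39.159 F2821
G1 X199.613 Y27.227
G1 X186.146 Y23.820
G1 X174.214 Y30.934
G1 X170.807 Y44.401
G1 X177.921 Y56.333
G1 X191.388 Y59.740
G1 X203.320 Y52.626
M5
G0 X172.239 Y40.208
M3 S288
G1 X121.145 Y60.216 F2821
G1 X55.771 Y60.848
G1 X130.806 Y44.910
G1 X172.239 Y40.208
M5
G0 X119.387 Y65.778
M3 S288
G1 X129.713 Y67.599 F2821
G1 X134.102 Y51.832
G1 X128.987 Y41.347
M5
G0 X108.977 Y39.177
M3 S288
G1 X80.052 Y22.350 F2821
G1 X63.225 Y51.275
G1 X92.150 Y68.102
G1 X108.977 Y39.177
M5
G0 X94.969 Y64.380
M3 S288
G1 X155.321 Y64.380 F2821
G1 X155.321 Y48.994
G1 X94.969 Y48.994
G1 X94.969 Y64.380
M5
G0 X37.900 Y83.035
M3 S288
G1 X120.024 Y83.035 F2821
G1 X120.024 Y63.132
G1 X37.900 Y63.132
G1 X37.900 Y83.035
M5
G0 X0.000 Y0.000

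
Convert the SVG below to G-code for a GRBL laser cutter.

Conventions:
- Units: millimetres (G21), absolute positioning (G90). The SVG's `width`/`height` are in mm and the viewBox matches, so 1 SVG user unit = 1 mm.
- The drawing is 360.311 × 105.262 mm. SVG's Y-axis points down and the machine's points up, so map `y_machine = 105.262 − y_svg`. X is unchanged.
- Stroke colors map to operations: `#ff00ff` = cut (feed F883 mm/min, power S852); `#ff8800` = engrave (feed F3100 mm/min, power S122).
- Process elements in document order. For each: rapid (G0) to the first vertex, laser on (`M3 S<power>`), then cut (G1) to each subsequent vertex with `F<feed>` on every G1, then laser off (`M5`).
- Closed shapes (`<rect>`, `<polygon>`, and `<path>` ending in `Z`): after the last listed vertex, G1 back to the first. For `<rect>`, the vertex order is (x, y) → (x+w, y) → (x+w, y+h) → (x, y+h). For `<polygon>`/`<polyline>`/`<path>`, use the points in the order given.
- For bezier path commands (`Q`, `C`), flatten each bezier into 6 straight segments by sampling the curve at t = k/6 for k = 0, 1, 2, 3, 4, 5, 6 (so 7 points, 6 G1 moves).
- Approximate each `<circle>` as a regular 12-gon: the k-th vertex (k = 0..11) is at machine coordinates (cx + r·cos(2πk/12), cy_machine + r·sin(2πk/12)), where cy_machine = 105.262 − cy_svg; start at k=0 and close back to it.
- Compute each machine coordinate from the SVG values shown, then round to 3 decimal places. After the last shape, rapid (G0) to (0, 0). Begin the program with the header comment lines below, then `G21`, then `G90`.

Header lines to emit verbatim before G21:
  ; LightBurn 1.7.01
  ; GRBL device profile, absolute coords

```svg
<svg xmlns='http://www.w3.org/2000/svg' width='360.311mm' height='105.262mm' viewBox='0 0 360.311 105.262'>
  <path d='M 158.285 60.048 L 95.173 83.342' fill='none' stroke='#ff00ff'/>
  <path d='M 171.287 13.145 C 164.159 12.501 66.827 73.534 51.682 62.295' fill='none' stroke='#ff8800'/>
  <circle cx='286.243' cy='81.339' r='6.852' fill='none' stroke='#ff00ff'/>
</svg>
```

Since the viewBox matches the mm dimensions, user units are millimetres directly. The only transform is the Y-flip y_m = 105.262 − y_svg.

Shape 1 is a line segment drawn with `<path>`. Its stroke #ff00ff means cut at S852, F883. After flipping Y the toolpath is (158.285,45.214) → (95.173,21.920).

Shape 2 is a cubic bezier drawn with `<path>`. Its stroke #ff8800 means engrave at S122, F3100. After flipping Y the toolpath is (171.287,92.117) → (161.004,87.919) → (140.476,77.163) → (114.491,63.569) → (87.838,50.858) → (65.305,42.750) → (51.682,42.967).

Shape 3 is a circle drawn with `<circle>`. Its stroke #ff00ff means cut at S852, F883. After flipping Y the toolpath is (293.095,23.923) → (292.177,27.349) → (289.669,29.857) → (286.243,30.775) → (282.817,29.857) → (280.309,27.349) → (279.391,23.923) → (280.309,20.497) → (282.817,17.989) → (286.243,17.071) → (289.669,17.989) → (292.177,20.497) → (293.095,23.923), returning to the start.

; LightBurn 1.7.01
; GRBL device profile, absolute coords
G21
G90
G0 X158.285 Y45.214
M3 S852
G1 X95.173 Y21.920 F883
M5
G0 X171.287 Y92.117
M3 S122
G1 X161.004 Y87.919 F3100
G1 X140.476 Y77.163 F3100
G1 X114.491 Y63.569 F3100
G1 X87.838 Y50.858 F3100
G1 X65.305 Y42.750 F3100
G1 X51.682 Y42.967 F3100
M5
G0 X293.095 Y23.923
M3 S852
G1 X292.177 Y27.349 F883
G1 X289.669 Y29.857 F883
G1 X286.243 Y30.775 F883
G1 X282.817 Y29.857 F883
G1 X280.309 Y27.349 F883
G1 X279.391 Y23.923 F883
G1 X280.309 Y20.497 F883
G1 X282.817 Y17.989 F883
G1 X286.243 Y17.071 F883
G1 X289.669 Y17.989 F883
G1 X292.177 Y20.497 F883
G1 X293.095 Y23.923 F883
M5
G0 X0.000 Y0.000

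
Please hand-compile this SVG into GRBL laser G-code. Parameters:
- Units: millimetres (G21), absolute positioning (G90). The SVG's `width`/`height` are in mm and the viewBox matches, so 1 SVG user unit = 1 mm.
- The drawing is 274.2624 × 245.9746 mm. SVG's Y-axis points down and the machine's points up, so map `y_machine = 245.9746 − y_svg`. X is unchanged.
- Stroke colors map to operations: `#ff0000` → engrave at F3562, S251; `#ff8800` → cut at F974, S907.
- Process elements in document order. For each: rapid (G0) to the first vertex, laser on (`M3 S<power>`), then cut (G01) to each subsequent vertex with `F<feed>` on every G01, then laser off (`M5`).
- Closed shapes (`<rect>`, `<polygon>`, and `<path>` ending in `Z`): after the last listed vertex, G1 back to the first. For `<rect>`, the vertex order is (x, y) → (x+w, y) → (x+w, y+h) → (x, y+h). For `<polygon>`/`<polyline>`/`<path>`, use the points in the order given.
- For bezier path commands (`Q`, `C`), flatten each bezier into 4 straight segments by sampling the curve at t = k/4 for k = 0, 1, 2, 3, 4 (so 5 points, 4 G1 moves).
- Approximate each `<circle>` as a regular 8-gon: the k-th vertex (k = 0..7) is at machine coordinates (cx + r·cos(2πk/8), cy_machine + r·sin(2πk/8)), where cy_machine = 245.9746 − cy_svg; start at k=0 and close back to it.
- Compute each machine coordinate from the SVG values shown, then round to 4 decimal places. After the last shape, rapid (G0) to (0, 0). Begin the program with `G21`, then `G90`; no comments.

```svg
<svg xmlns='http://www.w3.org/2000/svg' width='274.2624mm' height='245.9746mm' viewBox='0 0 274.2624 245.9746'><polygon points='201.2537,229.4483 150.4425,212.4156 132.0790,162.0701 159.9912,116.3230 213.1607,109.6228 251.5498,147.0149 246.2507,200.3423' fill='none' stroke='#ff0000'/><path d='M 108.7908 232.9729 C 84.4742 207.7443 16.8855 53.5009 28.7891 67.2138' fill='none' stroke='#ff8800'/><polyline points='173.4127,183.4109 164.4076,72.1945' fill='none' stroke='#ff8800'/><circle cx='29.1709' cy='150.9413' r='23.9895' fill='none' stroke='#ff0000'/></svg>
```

G21
G90
G0 X201.2537 Y16.5263
M3 S251
G01 X150.4425 Y33.5590 F3562
G01 X132.0790 Y83.9045 F3562
G01 X159.9912 Y129.6516 F3562
G01 X213.1607 Y136.3518 F3562
G01 X251.5498 Y98.9597 F3562
G01 X246.2507 Y45.6323 F3562
G01 X201.2537 Y16.5263 F3562
M5
G0 X108.7908 Y13.0017
M3 S907
G01 X84.3580 Y51.4733 F974
G01 X55.2074 Y110.4843 F974
G01 X32.8480 Y162.1938 F974
G01 X28.7891 Y178.7608 F974
M5
G0 X173.4127 Y62.5637
M3 S907
G01 X164.4076 Y173.7801 F974
M5
G0 X53.1604 Y95.0333
M3 S251
G01 X46.1340 Y111.9964 F3562
G01 X29.1709 Y119.0228 F3562
G01 X12.2078 Y111.9964 F3562
G01 X5.1814 Y95.0333 F3562
G01 X12.2078 Y78.0702 F3562
G01 X29.1709 Y71.0438 F3562
G01 X46.1340 Y78.0702 F3562
G01 X53.1604 Y95.0333 F3562
M5
G0 X0.0000 Y0.0000

viewBox `0 0 274.2624 245.9746` with mm width/height → 1 unit = 1 mm. Flip: y_m = 245.9746 − y_svg.

**Shape 1** — `<polygon>` regular polygon, stroke `#ff0000` → engrave (S251, F3562). Machine vertices: (201.2537,16.5263) → (150.4425,33.5590) → (132.0790,83.9045) → (159.9912,129.6516) → (213.1607,136.3518) → (251.5498,98.9597) → (246.2507,45.6323) → (201.2537,16.5263). Closed: final G1 returns to the first vertex.

**Shape 2** — `<path>` cubic bezier, stroke `#ff8800` → cut (S907, F974). Control points (SVG): P0=(108.7908,232.9729), P1=(84.4742,207.7443), P2=(16.8855,53.5009), P3=(28.7891,67.2138); sampled at t=k/4. Machine vertices: (108.7908,13.0017) → (84.3580,51.4733) → (55.2074,110.4843) → (32.8480,162.1938) → (28.7891,178.7608). Open path.

**Shape 3** — `<polyline>` line segment, stroke `#ff8800` → cut (S907, F974). Machine vertices: (173.4127,62.5637) → (164.4076,173.7801). Open path.

**Shape 4** — `<circle>` circle, stroke `#ff0000` → engrave (S251, F3562). Machine vertices: (53.1604,95.0333) → (46.1340,111.9964) → (29.1709,119.0228) → (12.2078,111.9964) → (5.1814,95.0333) → (12.2078,78.0702) → (29.1709,71.0438) → (46.1340,78.0702) → (53.1604,95.0333). Closed: final G1 returns to the first vertex.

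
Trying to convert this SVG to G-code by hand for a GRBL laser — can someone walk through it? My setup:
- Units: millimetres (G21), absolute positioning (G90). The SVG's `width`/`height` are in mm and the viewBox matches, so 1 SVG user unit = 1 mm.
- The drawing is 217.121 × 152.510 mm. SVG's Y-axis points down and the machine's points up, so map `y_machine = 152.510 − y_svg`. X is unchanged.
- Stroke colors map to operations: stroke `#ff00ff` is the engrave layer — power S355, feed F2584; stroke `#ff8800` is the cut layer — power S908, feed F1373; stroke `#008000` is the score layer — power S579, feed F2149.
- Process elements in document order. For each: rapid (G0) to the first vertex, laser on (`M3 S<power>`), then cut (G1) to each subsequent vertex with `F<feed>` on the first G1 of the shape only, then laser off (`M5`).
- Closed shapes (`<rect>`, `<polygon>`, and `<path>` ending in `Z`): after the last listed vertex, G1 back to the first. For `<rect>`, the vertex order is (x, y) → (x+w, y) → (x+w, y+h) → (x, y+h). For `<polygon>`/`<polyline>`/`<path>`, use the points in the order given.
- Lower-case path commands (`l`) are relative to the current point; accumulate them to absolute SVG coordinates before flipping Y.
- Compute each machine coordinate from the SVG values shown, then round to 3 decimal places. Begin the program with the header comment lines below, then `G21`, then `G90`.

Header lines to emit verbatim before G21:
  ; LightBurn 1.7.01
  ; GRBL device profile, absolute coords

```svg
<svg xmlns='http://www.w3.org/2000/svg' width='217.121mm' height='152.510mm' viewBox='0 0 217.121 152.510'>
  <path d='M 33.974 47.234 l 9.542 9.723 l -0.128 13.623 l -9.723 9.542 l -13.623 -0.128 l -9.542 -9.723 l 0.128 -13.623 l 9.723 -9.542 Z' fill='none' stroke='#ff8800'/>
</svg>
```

; LightBurn 1.7.01
; GRBL device profile, absolute coords
G21
G90
G0 X33.974 Y105.276
M3 S908
G1 X43.516 Y95.553 F1373
G1 X43.388 Y81.930
G1 X33.665 Y72.388
G1 X20.042 Y72.516
G1 X10.500 Y82.239
G1 X10.628 Y95.862
G1 X20.351 Y105.404
G1 X33.974 Y105.276
M5

viewBox `0 0 217.121 152.510` with mm width/height → 1 unit = 1 mm. Flip: y_m = 152.510 − y_svg.

**Shape 1** — `<path>` regular polygon, stroke `#ff8800` → cut (S908, F1373). Machine vertices: (33.974,105.276) → (43.516,95.553) → (43.388,81.930) → (33.665,72.388) → (20.042,72.516) → (10.500,82.239) → (10.628,95.862) → (20.351,105.404) → (33.974,105.276). Closed: final G1 returns to the first vertex.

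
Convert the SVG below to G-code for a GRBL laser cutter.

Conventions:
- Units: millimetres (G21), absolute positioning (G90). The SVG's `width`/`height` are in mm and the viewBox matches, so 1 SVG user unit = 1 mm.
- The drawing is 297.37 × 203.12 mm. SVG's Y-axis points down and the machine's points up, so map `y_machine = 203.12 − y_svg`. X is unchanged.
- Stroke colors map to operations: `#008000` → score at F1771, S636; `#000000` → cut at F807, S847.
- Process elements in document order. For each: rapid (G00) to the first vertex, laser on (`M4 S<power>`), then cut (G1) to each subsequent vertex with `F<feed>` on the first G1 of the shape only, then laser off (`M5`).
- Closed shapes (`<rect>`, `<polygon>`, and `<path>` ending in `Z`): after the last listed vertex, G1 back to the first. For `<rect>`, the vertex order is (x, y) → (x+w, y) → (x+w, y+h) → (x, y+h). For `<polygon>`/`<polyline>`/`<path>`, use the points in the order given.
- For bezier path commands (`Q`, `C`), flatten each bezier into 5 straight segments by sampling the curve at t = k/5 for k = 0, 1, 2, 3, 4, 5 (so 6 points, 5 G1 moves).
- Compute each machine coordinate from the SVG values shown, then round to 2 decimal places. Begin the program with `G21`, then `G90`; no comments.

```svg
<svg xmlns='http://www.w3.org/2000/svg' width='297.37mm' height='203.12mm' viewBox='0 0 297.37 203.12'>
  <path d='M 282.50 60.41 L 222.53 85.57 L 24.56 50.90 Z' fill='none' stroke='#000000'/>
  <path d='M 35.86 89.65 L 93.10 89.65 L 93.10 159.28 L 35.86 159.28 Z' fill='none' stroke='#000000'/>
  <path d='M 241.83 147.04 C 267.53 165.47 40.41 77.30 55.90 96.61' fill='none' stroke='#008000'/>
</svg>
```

G21
G90
G00 X282.50 Y142.71
M4 S847
G1 X222.53 Y117.55 F807
G1 X24.56 Y152.22
G1 X282.50 Y142.71
M5
G00 X35.86 Y113.47
M4 S847
G1 X93.10 Y113.47 F807
G1 X93.10 Y43.84
G1 X35.86 Y43.84
G1 X35.86 Y113.47
M5
G00 X241.83 Y56.08
M4 S636
G1 X230.88 Y56.10 F1771
G1 X183.02 Y71.43
G1 X122.06 Y91.79
G1 X71.76 Y106.91
G1 X55.90 Y106.51
M5

Since the viewBox matches the mm dimensions, user units are millimetres directly. The only transform is the Y-flip y_m = 203.12 − y_svg.

Shape 1 is a closed polygon drawn with `<path>`. Its stroke #000000 means cut at S847, F807. After flipping Y the toolpath is (282.50,142.71) → (222.53,117.55) → (24.56,152.22) → (282.50,142.71), returning to the start.

Shape 2 is a rectangle drawn with `<path>`. Its stroke #000000 means cut at S847, F807. After flipping Y the toolpath is (35.86,113.47) → (93.10,113.47) → (93.10,43.84) → (35.86,43.84) → (35.86,113.47), returning to the start.

Shape 3 is a cubic bezier drawn with `<path>`. Its stroke #008000 means score at S636, F1771. After flipping Y the toolpath is (241.83,56.08) → (230.88,56.10) → (183.02,71.43) → (122.06,91.79) → (71.76,106.91) → (55.90,106.51).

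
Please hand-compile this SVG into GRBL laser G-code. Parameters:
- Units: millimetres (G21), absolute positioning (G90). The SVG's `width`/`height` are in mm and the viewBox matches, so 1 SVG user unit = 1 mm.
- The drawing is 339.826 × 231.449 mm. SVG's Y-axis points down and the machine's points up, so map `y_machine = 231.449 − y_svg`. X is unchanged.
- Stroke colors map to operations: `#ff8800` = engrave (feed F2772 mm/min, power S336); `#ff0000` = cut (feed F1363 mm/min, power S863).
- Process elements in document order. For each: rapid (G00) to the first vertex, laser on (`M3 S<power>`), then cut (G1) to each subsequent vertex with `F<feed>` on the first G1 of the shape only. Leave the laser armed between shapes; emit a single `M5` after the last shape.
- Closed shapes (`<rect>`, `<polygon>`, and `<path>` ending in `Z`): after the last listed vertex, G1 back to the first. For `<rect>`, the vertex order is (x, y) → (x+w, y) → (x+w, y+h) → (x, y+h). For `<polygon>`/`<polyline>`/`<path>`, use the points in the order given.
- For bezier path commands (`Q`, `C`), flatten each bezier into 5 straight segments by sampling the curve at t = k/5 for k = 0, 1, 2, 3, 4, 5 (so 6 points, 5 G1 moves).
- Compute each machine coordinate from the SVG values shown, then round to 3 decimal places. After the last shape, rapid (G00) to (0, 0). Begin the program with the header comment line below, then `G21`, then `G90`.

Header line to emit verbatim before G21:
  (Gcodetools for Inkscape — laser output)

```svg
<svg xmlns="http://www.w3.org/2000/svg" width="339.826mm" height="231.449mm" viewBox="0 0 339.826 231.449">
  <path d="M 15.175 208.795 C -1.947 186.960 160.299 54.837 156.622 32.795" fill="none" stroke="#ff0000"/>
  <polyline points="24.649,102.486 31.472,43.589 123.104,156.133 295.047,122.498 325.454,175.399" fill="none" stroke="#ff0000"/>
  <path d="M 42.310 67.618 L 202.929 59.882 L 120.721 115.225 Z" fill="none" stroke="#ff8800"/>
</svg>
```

(Gcodetools for Inkscape — laser output)
G21
G90
G00 X15.175 Y22.654
M3 S863
G1 X23.664 Y47.227 F1363
G1 X58.627 Y87.691
G1 X103.490 Y133.468
G1 X141.680 Y173.982
G1 X156.622 Y198.654
G00 X24.649 Y128.963
M3 S863
G1 X31.472 Y187.860 F1363
G1 X123.104 Y75.316
G1 X295.047 Y108.951
G1 X325.454 Y56.050
G00 X42.310 Y163.831
M3 S336
G1 X202.929 Y171.567 F2772
G1 X120.721 Y116.224
G1 X42.310 Y163.831
M5
G00 X0.000 Y0.000

viewBox `0 0 339.826 231.449` with mm width/height → 1 unit = 1 mm. Flip: y_m = 231.449 − y_svg.

**Shape 1** — `<path>` cubic bezier, stroke `#ff0000` → cut (S863, F1363). Control points (SVG): P0=(15.175,208.795), P1=(-1.947,186.960), P2=(160.299,54.837), P3=(156.622,32.795); sampled at t=k/5. Machine vertices: (15.175,22.654) → (23.664,47.227) → (58.627,87.691) → (103.490,133.468) → (141.680,173.982) → (156.622,198.654). Open path.

**Shape 2** — `<polyline>` open polyline, stroke `#ff0000` → cut (S863, F1363). Machine vertices: (24.649,128.963) → (31.472,187.860) → (123.104,75.316) → (295.047,108.951) → (325.454,56.050). Open path.

**Shape 3** — `<path>` closed polygon, stroke `#ff8800` → engrave (S336, F2772). Machine vertices: (42.310,163.831) → (202.929,171.567) → (120.721,116.224) → (42.310,163.831). Closed: final G1 returns to the first vertex.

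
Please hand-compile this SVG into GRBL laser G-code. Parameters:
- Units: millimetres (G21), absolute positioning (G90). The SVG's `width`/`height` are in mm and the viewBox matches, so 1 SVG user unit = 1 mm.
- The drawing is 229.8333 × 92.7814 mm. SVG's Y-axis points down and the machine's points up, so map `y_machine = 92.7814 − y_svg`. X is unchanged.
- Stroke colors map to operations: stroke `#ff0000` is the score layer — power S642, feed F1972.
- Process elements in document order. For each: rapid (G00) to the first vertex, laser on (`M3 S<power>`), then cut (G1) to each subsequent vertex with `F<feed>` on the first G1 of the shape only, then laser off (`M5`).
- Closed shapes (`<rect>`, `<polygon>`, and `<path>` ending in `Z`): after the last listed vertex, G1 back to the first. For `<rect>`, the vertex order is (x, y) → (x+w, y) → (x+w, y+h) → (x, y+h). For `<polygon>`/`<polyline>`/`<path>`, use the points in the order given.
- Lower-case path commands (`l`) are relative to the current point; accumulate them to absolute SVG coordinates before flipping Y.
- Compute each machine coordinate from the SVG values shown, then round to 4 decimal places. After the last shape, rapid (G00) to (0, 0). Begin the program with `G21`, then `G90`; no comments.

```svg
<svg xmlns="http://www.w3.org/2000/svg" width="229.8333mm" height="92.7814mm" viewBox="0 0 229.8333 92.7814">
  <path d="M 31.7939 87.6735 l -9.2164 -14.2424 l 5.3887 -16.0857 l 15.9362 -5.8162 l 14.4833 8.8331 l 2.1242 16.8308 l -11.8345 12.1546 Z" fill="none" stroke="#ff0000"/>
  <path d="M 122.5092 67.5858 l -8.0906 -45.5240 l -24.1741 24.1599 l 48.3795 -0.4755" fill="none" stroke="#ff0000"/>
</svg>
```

G21
G90
G00 X31.7939 Y5.1079
M3 S642
G1 X22.5775 Y19.3503 F1972
G1 X27.9662 Y35.4360
G1 X43.9024 Y41.2522
G1 X58.3857 Y32.4191
G1 X60.5099 Y15.5883
G1 X48.6754 Y3.4337
G1 X31.7939 Y5.1079
M5
G00 X122.5092 Y25.1956
M3 S642
G1 X114.4186 Y70.7196 F1972
G1 X90.2445 Y46.5597
G1 X138.6240 Y47.0352
M5
G00 X0.0000 Y0.0000

1 u = 1 mm; y_m = 92.7814 − y.

[1] `<path>` regular polygon, #ff0000→score S642 F1972: (31.7939,5.1079) → (22.5775,19.3503) → (27.9662,35.4360) → (43.9024,41.2522) → (58.3857,32.4191) → (60.5099,15.5883) → (48.6754,3.4337) → (31.7939,5.1079) (closed)

[2] `<path>` open polyline, #ff0000→score S642 F1972: (122.5092,25.1956) → (114.4186,70.7196) → (90.2445,46.5597) → (138.6240,47.0352)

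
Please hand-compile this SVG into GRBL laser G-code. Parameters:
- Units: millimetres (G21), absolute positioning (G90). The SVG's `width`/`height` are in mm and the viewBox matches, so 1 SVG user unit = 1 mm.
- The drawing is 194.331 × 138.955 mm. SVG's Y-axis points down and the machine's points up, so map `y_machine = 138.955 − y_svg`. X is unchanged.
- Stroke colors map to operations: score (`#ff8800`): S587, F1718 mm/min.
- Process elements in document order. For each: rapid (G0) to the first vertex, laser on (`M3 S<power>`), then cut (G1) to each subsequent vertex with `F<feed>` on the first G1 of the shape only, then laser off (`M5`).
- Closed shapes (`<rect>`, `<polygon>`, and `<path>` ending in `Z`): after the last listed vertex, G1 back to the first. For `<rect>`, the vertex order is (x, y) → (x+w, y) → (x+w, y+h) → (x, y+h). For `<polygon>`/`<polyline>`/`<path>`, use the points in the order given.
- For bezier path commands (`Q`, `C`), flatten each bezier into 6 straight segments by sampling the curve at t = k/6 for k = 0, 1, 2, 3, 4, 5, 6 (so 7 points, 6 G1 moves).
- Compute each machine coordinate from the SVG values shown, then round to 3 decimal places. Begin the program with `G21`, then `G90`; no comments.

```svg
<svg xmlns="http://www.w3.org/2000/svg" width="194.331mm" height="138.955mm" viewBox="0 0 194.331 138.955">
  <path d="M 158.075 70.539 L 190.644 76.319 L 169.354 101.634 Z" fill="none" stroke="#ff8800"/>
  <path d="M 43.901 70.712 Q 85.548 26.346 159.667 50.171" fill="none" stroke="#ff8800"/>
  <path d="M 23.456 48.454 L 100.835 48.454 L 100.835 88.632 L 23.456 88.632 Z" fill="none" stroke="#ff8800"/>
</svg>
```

G21
G90
G0 X158.075 Y68.416
M3 S587
G1 X190.644 Y62.636 F1718
G1 X169.354 Y37.321
G1 X158.075 Y68.416
M5
G0 X43.901 Y68.243
M3 S587
G1 X58.685 Y81.137 F1718
G1 X75.274 Y90.244
G1 X93.666 Y95.561
G1 X113.862 Y97.091
G1 X135.863 Y94.831
G1 X159.667 Y88.784
M5
G0 X23.456 Y90.501
M3 S587
G1 X100.835 Y90.501 F1718
G1 X100.835 Y50.323
G1 X23.456 Y50.323
G1 X23.456 Y90.501
M5

1 u = 1 mm; y_m = 138.955 − y.

[1] `<path>` regular polygon, #ff8800→score S587 F1718: (158.075,68.416) → (190.644,62.636) → (169.354,37.321) → (158.075,68.416) (closed)

[2] `<path>` quadratic bezier, #ff8800→score S587 F1718: (43.901,68.243) → (58.685,81.137) → (75.274,90.244) → (93.666,95.561) → (113.862,97.091) → (135.863,94.831) → (159.667,88.784)

[3] `<path>` rectangle, #ff8800→score S587 F1718: (23.456,90.501) → (100.835,90.501) → (100.835,50.323) → (23.456,50.323) → (23.456,90.501) (closed)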